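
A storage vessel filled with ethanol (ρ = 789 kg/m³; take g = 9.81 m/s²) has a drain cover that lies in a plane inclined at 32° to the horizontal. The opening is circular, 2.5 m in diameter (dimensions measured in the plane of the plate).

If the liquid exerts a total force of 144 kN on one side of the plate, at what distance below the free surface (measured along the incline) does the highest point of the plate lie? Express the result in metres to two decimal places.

y_top ≈ 5.90 m

γ = ρg = 789 × 9.81 / 1000 = 7.74009 kN/m³.
A = π(1.25)² = 4.90874 m².
From F = γ·h_c·A, the centroid depth is h_c = 144/(7.74009 × 4.90874) = 3.79006 m.
Let θ = 32° be the plate's angle to the horizontal; measure y along the incline from where the plane meets the free surface. Vertical depth h = y·sinθ with sinθ = 0.529919.
Along the incline, y_c = h_c/sinθ = 3.79006/0.529919 = 7.15215 m.
The centroid is at the centre, 1.25 m below the top of the plate, so the highest point sits at y_top = 7.15215 − 1.25 = 5.90215 m along the incline.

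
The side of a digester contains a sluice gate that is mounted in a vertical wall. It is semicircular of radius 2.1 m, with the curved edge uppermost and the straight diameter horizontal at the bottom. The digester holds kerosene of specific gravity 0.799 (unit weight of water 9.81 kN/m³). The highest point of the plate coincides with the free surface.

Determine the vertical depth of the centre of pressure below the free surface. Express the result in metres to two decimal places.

γ = 0.799 × 9.81 = 7.83819 kN/m³.
The centroid lies 4r/(3π) = 0.891268 m above the diameter, so r − 4r/(3π) = 2.1 − 0.891268 = 1.20873 m below the topmost point, so the centroid depth is h_c = 1.20873 m.
A = πr²/2 = π × 2.1²/2 = 6.92721 m².
Resultant F = γ·h_c·A = 7.83819 × 1.20873 × 6.92721 = 65.6302 kN.
I_c = (π/8 − 8/(9π))·r⁴ = 0.109757 × 2.1⁴ = 2.13457 m⁴.
Centre of pressure: y_p = y_c + I_c/(y_c·A) = 1.20873 + 2.13457/(1.20873 × 6.92721) = 1.20873 + 0.254931 = 1.46366 m along the plane.

h_p = 1.46 m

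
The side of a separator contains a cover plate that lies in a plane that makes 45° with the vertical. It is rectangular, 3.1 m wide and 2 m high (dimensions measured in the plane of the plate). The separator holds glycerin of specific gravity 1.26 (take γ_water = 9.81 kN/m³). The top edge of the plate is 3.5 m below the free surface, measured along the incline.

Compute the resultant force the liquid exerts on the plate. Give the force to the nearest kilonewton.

F ≈ 244 kN

γ = 1.26 × 9.81 = 12.3606 kN/m³.
The plate makes 45° with the vertical, i.e. θ = 90° − 45° = 45° to the horizontal. Measuring y along the incline from the free-surface line, vertical depth h = y·sinθ with sinθ = 0.707107.
The centroid lies 2/2 = 1 m below the top edge, so y_c = 3.5 + 1 = 4.5 m and h_c = 4.5 × 0.707107 = 3.18198 m.
A = 3.1 × 2 = 6.2 m².
Resultant F = γ·h_c·A = 12.3606 × 3.18198 × 6.2 = 243.853 kN.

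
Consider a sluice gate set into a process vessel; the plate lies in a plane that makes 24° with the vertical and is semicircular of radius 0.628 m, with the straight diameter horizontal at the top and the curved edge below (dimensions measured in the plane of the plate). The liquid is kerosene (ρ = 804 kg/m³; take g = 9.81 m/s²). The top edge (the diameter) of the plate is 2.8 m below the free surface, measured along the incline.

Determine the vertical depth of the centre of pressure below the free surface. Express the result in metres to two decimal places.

h_p = 2.81 m

γ = ρg = 804 × 9.81 / 1000 = 7.88724 kN/m³.
The plate makes 24° with the vertical, i.e. θ = 90° − 24° = 66° to the horizontal. Measuring y along the incline from the free-surface line, vertical depth h = y·sinθ with sinθ = 0.913545.
The centroid of a semicircle lies 4r/(3π) = 0.266531 m from the diameter, here below the top edge, so y_c = 2.8 + 0.266531 = 3.06653 m and h_c = 3.06653 × 0.913545 = 2.80141 m.
A = πr²/2 = π × 0.628²/2 = 0.619497 m².
Resultant F = γ·h_c·A = 7.88724 × 2.80141 × 0.619497 = 13.688 kN.
I_c = (π/8 − 8/(9π))·r⁴ = 0.109757 × 0.628⁴ = 0.0170715 m⁴.
Centre of pressure: y_p = y_c + I_c/(y_c·A) = 3.06653 + 0.0170715/(3.06653 × 0.619497) = 3.06653 + 0.00898639 = 3.07552 m along the plane.
Vertically, h_p = y_p·sinθ = 3.07552 × 0.913545 = 2.80963 m.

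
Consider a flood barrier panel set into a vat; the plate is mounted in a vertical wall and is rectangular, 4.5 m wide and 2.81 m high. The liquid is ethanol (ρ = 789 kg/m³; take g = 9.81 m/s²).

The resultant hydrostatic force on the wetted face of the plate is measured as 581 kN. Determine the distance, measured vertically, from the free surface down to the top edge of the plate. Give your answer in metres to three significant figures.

d_top ≈ 4.53 m

γ = ρg = 789 × 9.81 / 1000 = 7.74009 kN/m³.
A = 4.5 × 2.81 = 12.645 m².
From F = γ·h_c·A, the centroid depth is h_c = 581/(7.74009 × 12.645) = 5.93624 m.
The centroid lies 2.81/2 = 1.405 m below the top edge, so the top edge sits at h_top = 5.93624 − 1.405 = 4.53124 m below the surface.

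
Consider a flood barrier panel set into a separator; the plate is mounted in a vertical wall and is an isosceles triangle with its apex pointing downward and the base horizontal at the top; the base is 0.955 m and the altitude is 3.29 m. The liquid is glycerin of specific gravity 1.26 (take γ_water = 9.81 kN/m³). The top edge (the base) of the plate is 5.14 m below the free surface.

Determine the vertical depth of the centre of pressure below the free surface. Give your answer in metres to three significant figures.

h_p = 6.33 m

γ = 1.26 × 9.81 = 12.3606 kN/m³.
With the apex down, the centroid sits h/3 = 3.29/3 = 1.09667 m below the base (the top edge), so the centroid depth is h_c = 5.14 + 1.09667 = 6.23667 m.
A = ½ × 0.955 × 3.29 = 1.57098 m².
Resultant F = γ·h_c·A = 12.3606 × 6.23667 × 1.57098 = 121.105 kN.
I_c = b·h³/36 = 0.955 × 3.29³/36 = 0.944688 m⁴.
Centre of pressure: y_p = y_c + I_c/(y_c·A) = 6.23667 + 0.944688/(6.23667 × 1.57098) = 6.23667 + 0.0964195 = 6.33309 m along the plane.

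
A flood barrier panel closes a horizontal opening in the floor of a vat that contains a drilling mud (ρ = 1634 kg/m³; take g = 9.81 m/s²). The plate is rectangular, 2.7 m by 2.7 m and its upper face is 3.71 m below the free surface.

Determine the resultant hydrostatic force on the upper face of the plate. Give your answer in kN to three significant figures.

γ = ρg = 1634 × 9.81 / 1000 = 16.02954 kN/m³.
The plate is horizontal, so pressure is uniform at p = γ·h = 16.02954 × 3.71 = 59.4696 kN/m².
A = 2.7 × 2.7 = 7.29 m².
F = p·A = 59.4696 × 7.29 = 433.533 kN.

F ≈ 434 kN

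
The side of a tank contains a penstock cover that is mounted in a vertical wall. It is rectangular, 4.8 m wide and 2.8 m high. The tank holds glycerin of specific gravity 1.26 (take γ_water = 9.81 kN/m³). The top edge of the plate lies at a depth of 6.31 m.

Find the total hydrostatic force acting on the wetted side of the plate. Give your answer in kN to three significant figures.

γ = 1.26 × 9.81 = 12.3606 kN/m³.
The centroid lies 2.8/2 = 1.4 m below the top edge, so the centroid depth is h_c = 6.31 + 1.4 = 7.71 m.
A = 4.8 × 2.8 = 13.44 m².
Resultant F = γ·h_c·A = 12.3606 × 7.71 × 13.44 = 1280.84 kN.

F ≈ 1280 kN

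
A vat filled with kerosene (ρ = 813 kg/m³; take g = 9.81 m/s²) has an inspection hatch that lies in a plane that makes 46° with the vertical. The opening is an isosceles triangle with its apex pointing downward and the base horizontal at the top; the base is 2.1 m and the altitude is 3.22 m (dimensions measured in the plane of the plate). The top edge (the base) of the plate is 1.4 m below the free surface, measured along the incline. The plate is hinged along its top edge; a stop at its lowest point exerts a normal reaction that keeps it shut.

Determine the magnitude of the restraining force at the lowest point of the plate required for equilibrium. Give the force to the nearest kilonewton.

P ≈ 19 kN

γ = ρg = 813 × 9.81 / 1000 = 7.97553 kN/m³.
The plate makes 46° with the vertical, i.e. θ = 90° − 46° = 44° to the horizontal. Measuring y along the incline from the free-surface line, vertical depth h = y·sinθ with sinθ = 0.694658.
With the apex down, the centroid sits h/3 = 3.22/3 = 1.07333 m below the base (the top edge), so y_c = 1.4 + 1.07333 = 2.47333 m and h_c = 2.47333 × 0.694658 = 1.71812 m.
A = ½ × 2.1 × 3.22 = 3.381 m².
Resultant F = γ·h_c·A = 7.97553 × 1.71812 × 3.381 = 46.3296 kN.
I_c = b·h³/36 = 2.1 × 3.22³/36 = 1.94753 m⁴.
Centre of pressure: y_p = y_c + I_c/(y_c·A) = 2.47333 + 1.94753/(2.47333 × 3.381) = 2.47333 + 0.232893 = 2.70622 m along the plane.
The resultant acts 1.07333 + 0.232893 = 1.30622 m (along the plate) below the hinge at the top edge, so the moment about the hinge is M = F × 1.30622 = 46.3296 × 1.30622 = 60.5167 kN·m.
A normal force at the bottom, 3.22 m from the hinge, must supply this moment: P = 60.5167/3.22 = 18.794 kN.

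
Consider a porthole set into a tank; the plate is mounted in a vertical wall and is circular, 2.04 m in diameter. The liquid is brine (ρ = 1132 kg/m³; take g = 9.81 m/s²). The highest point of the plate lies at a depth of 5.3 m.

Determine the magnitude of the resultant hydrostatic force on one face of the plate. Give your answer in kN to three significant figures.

γ = ρg = 1132 × 9.81 / 1000 = 11.10492 kN/m³.
The centroid is at the centre, 1.02 m below the top of the plate, so the centroid depth is h_c = 5.3 + 1.02 = 6.32 m.
A = π(1.02)² = 3.26851 m².
Resultant F = γ·h_c·A = 11.10492 × 6.32 × 3.26851 = 229.394 kN.

F ≈ 229 kN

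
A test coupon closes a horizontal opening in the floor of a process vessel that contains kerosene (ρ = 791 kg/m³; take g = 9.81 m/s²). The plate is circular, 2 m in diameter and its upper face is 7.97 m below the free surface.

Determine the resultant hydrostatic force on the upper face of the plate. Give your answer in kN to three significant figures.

γ = ρg = 791 × 9.81 / 1000 = 7.75971 kN/m³.
The plate is horizontal, so pressure is uniform at p = γ·h = 7.75971 × 7.97 = 61.8449 kN/m².
A = π(1)² = 3.14159 m².
F = p·A = 61.8449 × 3.14159 = 194.291 kN.

F ≈ 194 kN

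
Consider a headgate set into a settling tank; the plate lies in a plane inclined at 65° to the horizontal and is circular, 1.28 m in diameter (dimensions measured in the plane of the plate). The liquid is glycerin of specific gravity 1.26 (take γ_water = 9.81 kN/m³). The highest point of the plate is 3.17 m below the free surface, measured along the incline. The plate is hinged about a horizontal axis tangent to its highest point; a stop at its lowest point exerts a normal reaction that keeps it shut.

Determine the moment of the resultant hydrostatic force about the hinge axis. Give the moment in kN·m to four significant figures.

γ = 1.26 × 9.81 = 12.3606 kN/m³.
Let θ = 65° be the plate's angle to the horizontal; measure y along the incline from where the plane meets the free surface. Vertical depth h = y·sinθ with sinθ = 0.906308.
The centroid is at the centre, 0.64 m below the top of the plate, so y_c = 3.17 + 0.64 = 3.81 m and h_c = 3.81 × 0.906308 = 3.45303 m.
A = π(0.64)² = 1.2868 m².
Resultant F = γ·h_c·A = 12.3606 × 3.45303 × 1.2868 = 54.9226 kN.
I_c = πr⁴/4 = π × 0.64⁴/4 = 0.131768 m⁴.
Centre of pressure: y_p = y_c + I_c/(y_c·A) = 3.81 + 0.131768/(3.81 × 1.2868) = 3.81 + 0.0268766 = 3.83688 m along the plane.
The resultant acts 0.64 + 0.0268766 = 0.666877 m (along the plate) below the hinge at the top edge, so the moment about the hinge is M = F × 0.666877 = 54.9226 × 0.666877 = 36.6266 kN·m.

M ≈ 36.63 kN·m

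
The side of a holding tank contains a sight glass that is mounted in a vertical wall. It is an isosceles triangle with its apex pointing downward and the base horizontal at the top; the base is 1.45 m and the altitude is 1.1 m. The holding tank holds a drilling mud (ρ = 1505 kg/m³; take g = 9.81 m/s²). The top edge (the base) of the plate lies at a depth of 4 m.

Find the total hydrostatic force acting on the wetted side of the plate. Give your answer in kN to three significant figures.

F ≈ 51.4 kN

γ = ρg = 1505 × 9.81 / 1000 = 14.76405 kN/m³.
With the apex down, the centroid sits h/3 = 1.1/3 = 0.366667 m below the base (the top edge), so the centroid depth is h_c = 4 + 0.366667 = 4.36667 m.
A = ½ × 1.45 × 1.1 = 0.7975 m².
Resultant F = γ·h_c·A = 14.76405 × 4.36667 × 0.7975 = 51.4146 kN.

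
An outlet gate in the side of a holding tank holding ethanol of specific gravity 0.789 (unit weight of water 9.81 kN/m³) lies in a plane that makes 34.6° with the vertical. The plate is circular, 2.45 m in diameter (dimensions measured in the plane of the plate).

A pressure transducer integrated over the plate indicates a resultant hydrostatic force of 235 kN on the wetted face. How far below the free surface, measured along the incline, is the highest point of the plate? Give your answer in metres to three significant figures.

γ = 0.789 × 9.81 = 7.74009 kN/m³.
A = π(1.225)² = 4.71435 m².
From F = γ·h_c·A, the centroid depth is h_c = 235/(7.74009 × 4.71435) = 6.44021 m.
The plate makes 34.6° with the vertical, i.e. θ = 90° − 34.6° = 55.4° to the horizontal. Measuring y along the incline from the free-surface line, vertical depth h = y·sinθ with sinθ = 0.823136.
Along the incline, y_c = h_c/sinθ = 6.44021/0.823136 = 7.82399 m.
The centroid is at the centre, 1.225 m below the top of the plate, so the highest point sits at y_top = 7.82399 − 1.225 = 6.59899 m along the incline.

y_top ≈ 6.60 m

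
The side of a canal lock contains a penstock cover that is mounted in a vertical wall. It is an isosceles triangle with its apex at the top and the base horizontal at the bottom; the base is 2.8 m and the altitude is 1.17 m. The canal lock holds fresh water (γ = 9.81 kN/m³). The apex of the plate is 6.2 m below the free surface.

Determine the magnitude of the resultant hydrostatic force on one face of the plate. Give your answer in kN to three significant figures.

γ = 9.81 kN/m³.
With the apex up, the centroid sits 2h/3 = 2 × 1.17/3 = 0.78 m below the apex, so the centroid depth is h_c = 6.2 + 0.78 = 6.98 m.
A = ½ × 2.8 × 1.17 = 1.638 m².
Resultant F = γ·h_c·A = 9.81 × 6.98 × 1.638 = 112.16 kN.

F ≈ 112 kN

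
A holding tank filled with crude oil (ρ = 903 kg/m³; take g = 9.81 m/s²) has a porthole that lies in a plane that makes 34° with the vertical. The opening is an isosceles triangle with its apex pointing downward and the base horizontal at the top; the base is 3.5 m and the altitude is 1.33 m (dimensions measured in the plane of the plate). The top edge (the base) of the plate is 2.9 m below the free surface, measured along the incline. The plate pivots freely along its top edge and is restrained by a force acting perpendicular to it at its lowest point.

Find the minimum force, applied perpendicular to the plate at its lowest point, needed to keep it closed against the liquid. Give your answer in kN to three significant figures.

γ = ρg = 903 × 9.81 / 1000 = 8.85843 kN/m³.
The plate makes 34° with the vertical, i.e. θ = 90° − 34° = 56° to the horizontal. Measuring y along the incline from the free-surface line, vertical depth h = y·sinθ with sinθ = 0.829038.
With the apex down, the centroid sits h/3 = 1.33/3 = 0.443333 m below the base (the top edge), so y_c = 2.9 + 0.443333 = 3.34333 m and h_c = 3.34333 × 0.829038 = 2.77175 m.
A = ½ × 3.5 × 1.33 = 2.3275 m².
Resultant F = γ·h_c·A = 8.85843 × 2.77175 × 2.3275 = 57.1479 kN.
I_c = b·h³/36 = 3.5 × 1.33³/36 = 0.228729 m⁴.
Centre of pressure: y_p = y_c + I_c/(y_c·A) = 3.34333 + 0.228729/(3.34333 × 2.3275) = 3.34333 + 0.0293936 = 3.37272 m along the plane.
The resultant acts 0.443333 + 0.0293936 = 0.472727 m (along the plate) below the hinge at the top edge, so the moment about the hinge is M = F × 0.472727 = 57.1479 × 0.472727 = 27.0154 kN·m.
A normal force at the bottom, 1.33 m from the hinge, must supply this moment: P = 27.0154/1.33 = 20.3123 kN.

P ≈ 20.3 kN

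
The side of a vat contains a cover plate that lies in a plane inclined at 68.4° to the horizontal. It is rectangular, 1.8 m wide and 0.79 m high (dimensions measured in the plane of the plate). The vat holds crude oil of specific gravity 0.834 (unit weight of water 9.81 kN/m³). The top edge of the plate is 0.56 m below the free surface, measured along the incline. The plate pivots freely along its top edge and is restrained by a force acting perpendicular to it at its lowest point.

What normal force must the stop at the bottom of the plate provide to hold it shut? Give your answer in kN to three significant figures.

P ≈ 5.88 kN

γ = 0.834 × 9.81 = 8.18154 kN/m³.
Let θ = 68.4° be the plate's angle to the horizontal; measure y along the incline from where the plane meets the free surface. Vertical depth h = y·sinθ with sinθ = 0.929776.
The centroid lies 0.79/2 = 0.395 m below the top edge, so y_c = 0.56 + 0.395 = 0.955 m and h_c = 0.955 × 0.929776 = 0.887936 m.
A = 1.8 × 0.79 = 1.422 m².
Resultant F = γ·h_c·A = 8.18154 × 0.887936 × 1.422 = 10.3304 kN.
I_c = b·h³/12 = 1.8 × 0.79³/12 = 0.0739559 m⁴.
Centre of pressure: y_p = y_c + I_c/(y_c·A) = 0.955 + 0.0739559/(0.955 × 1.422) = 0.955 + 0.054459 = 1.00946 m along the plane.
The resultant acts 0.395 + 0.054459 = 0.449459 m (along the plate) below the hinge at the top edge, so the moment about the hinge is M = F × 0.449459 = 10.3304 × 0.449459 = 4.64309 kN·m.
A normal force at the bottom, 0.79 m from the hinge, must supply this moment: P = 4.64309/0.79 = 5.87733 kN.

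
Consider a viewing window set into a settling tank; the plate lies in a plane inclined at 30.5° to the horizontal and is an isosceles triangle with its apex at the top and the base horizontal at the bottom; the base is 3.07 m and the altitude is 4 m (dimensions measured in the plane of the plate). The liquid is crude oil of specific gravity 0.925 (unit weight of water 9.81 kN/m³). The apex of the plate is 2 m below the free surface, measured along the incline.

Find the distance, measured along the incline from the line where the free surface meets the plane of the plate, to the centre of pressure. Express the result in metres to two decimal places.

y_p = 4.86 m

γ = 0.925 × 9.81 = 9.07425 kN/m³.
Let θ = 30.5° be the plate's angle to the horizontal; measure y along the incline from where the plane meets the free surface. Vertical depth h = y·sinθ with sinθ = 0.507538.
With the apex up, the centroid sits 2h/3 = 2 × 4/3 = 2.66667 m below the apex, so y_c = 2 + 2.66667 = 4.66667 m and h_c = 4.66667 × 0.507538 = 2.36851 m.
A = ½ × 3.07 × 4 = 6.14 m².
Resultant F = γ·h_c·A = 9.07425 × 2.36851 × 6.14 = 131.964 kN.
I_c = b·h³/36 = 3.07 × 4³/36 = 5.45778 m⁴.
Centre of pressure: y_p = y_c + I_c/(y_c·A) = 4.66667 + 5.45778/(4.66667 × 6.14) = 4.66667 + 0.190476 = 4.85715 m along the plane.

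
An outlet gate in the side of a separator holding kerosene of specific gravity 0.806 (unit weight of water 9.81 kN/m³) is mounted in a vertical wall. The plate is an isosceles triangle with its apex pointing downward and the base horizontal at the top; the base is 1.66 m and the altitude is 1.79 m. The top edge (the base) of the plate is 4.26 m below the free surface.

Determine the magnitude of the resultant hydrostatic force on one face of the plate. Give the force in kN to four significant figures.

γ = 0.806 × 9.81 = 7.90686 kN/m³.
With the apex down, the centroid sits h/3 = 1.79/3 = 0.596667 m below the base (the top edge), so the centroid depth is h_c = 4.26 + 0.596667 = 4.85667 m.
A = ½ × 1.66 × 1.79 = 1.4857 m².
Resultant F = γ·h_c·A = 7.90686 × 4.85667 × 1.4857 = 57.0524 kN.

F ≈ 57.05 kN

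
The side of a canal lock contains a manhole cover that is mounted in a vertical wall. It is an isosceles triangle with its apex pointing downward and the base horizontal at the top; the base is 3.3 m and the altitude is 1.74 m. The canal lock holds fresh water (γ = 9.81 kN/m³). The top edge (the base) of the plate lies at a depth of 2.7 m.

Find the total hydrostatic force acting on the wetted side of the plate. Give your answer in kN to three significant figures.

γ = 9.81 kN/m³.
With the apex down, the centroid sits h/3 = 1.74/3 = 0.58 m below the base (the top edge), so the centroid depth is h_c = 2.7 + 0.58 = 3.28 m.
A = ½ × 3.3 × 1.74 = 2.871 m².
Resultant F = γ·h_c·A = 9.81 × 3.28 × 2.871 = 92.3796 kN.

F ≈ 92.4 kN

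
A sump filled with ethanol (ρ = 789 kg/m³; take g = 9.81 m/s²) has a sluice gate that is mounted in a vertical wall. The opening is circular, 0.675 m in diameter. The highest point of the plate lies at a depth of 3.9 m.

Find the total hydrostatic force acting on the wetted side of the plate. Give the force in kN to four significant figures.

γ = ρg = 789 × 9.81 / 1000 = 7.74009 kN/m³.
The centroid is at the centre, 0.3375 m below the top of the plate, so the centroid depth is h_c = 3.9 + 0.3375 = 4.2375 m.
A = π(0.3375)² = 0.357847 m².
Resultant F = γ·h_c·A = 7.74009 × 4.2375 × 0.357847 = 11.7369 kN.

F ≈ 11.74 kN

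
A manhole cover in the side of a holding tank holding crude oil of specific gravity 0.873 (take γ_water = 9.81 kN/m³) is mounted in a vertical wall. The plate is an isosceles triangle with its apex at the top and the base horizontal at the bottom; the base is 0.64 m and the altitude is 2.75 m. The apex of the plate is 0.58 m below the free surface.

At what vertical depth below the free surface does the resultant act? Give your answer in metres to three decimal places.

h_p = 2.587 m

γ = 0.873 × 9.81 = 8.56413 kN/m³.
With the apex up, the centroid sits 2h/3 = 2 × 2.75/3 = 1.83333 m below the apex, so the centroid depth is h_c = 0.58 + 1.83333 = 2.41333 m.
A = ½ × 0.64 × 2.75 = 0.88 m².
Resultant F = γ·h_c·A = 8.56413 × 2.41333 × 0.88 = 18.1879 kN.
I_c = b·h³/36 = 0.64 × 2.75³/36 = 0.369722 m⁴.
Centre of pressure: y_p = y_c + I_c/(y_c·A) = 2.41333 + 0.369722/(2.41333 × 0.88) = 2.41333 + 0.174091 = 2.58742 m along the plane.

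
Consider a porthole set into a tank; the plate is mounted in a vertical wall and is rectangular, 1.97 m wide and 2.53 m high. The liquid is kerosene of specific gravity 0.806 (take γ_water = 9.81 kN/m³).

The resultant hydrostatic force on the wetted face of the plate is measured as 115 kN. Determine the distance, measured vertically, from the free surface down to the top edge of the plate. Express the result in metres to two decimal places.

d_top ≈ 1.65 m

γ = 0.806 × 9.81 = 7.90686 kN/m³.
A = 1.97 × 2.53 = 4.9841 m².
From F = γ·h_c·A, the centroid depth is h_c = 115/(7.90686 × 4.9841) = 2.91815 m.
The centroid lies 2.53/2 = 1.265 m below the top edge, so the top edge sits at h_top = 2.91815 − 1.265 = 1.65315 m below the surface.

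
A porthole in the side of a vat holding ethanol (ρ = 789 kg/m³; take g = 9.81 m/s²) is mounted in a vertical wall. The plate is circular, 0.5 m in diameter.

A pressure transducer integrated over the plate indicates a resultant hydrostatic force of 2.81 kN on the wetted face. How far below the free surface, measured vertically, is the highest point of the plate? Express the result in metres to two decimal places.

d_top ≈ 1.60 m

γ = ρg = 789 × 9.81 / 1000 = 7.74009 kN/m³.
A = π(0.25)² = 0.19635 m².
From F = γ·h_c·A, the centroid depth is h_c = 2.81/(7.74009 × 0.19635) = 1.84897 m.
The centroid is at the centre, 0.25 m below the top of the plate, so the highest point sits at h_top = 1.84897 − 0.25 = 1.59897 m below the surface.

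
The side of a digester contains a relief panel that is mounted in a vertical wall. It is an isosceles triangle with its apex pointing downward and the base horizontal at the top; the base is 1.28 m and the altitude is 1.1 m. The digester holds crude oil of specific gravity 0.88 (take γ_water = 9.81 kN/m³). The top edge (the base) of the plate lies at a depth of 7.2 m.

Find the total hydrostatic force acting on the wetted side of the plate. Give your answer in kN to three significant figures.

F ≈ 46.0 kN

γ = 0.88 × 9.81 = 8.6328 kN/m³.
With the apex down, the centroid sits h/3 = 1.1/3 = 0.366667 m below the base (the top edge), so the centroid depth is h_c = 7.2 + 0.366667 = 7.56667 m.
A = ½ × 1.28 × 1.1 = 0.704 m².
Resultant F = γ·h_c·A = 8.6328 × 7.56667 × 0.704 = 45.9864 kN.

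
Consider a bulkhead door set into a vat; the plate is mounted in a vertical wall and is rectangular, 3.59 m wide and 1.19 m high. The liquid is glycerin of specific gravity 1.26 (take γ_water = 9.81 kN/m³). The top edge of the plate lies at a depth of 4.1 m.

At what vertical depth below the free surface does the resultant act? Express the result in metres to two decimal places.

γ = 1.26 × 9.81 = 12.3606 kN/m³.
The centroid lies 1.19/2 = 0.595 m below the top edge, so the centroid depth is h_c = 4.1 + 0.595 = 4.695 m.
A = 3.59 × 1.19 = 4.2721 m².
Resultant F = γ·h_c·A = 12.3606 × 4.695 × 4.2721 = 247.923 kN.
I_c = b·h³/12 = 3.59 × 1.19³/12 = 0.504143 m⁴.
Centre of pressure: y_p = y_c + I_c/(y_c·A) = 4.695 + 0.504143/(4.695 × 4.2721) = 4.695 + 0.0251349 = 4.72013 m along the plane.

h_p = 4.72 m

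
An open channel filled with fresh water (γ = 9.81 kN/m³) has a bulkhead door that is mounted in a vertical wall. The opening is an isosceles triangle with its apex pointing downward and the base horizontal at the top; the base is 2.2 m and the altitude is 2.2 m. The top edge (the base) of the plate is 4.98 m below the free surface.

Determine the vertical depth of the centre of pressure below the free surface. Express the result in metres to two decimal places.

h_p = 5.76 m

γ = 9.81 kN/m³.
With the apex down, the centroid sits h/3 = 2.2/3 = 0.733333 m below the base (the top edge), so the centroid depth is h_c = 4.98 + 0.733333 = 5.71333 m.
A = ½ × 2.2 × 2.2 = 2.42 m².
Resultant F = γ·h_c·A = 9.81 × 5.71333 × 2.42 = 135.636 kN.
I_c = b·h³/36 = 2.2 × 2.2³/36 = 0.650711 m⁴.
Centre of pressure: y_p = y_c + I_c/(y_c·A) = 5.71333 + 0.650711/(5.71333 × 2.42) = 5.71333 + 0.0470634 = 5.76039 m along the plane.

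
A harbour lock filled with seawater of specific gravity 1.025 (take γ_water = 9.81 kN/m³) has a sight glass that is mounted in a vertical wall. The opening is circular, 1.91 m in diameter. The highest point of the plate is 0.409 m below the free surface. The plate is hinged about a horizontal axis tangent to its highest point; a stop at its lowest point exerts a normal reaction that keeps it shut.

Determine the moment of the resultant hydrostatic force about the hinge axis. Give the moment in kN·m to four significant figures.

M ≈ 44.10 kN·m

γ = 1.025 × 9.81 = 10.05525 kN/m³.
The centroid is at the centre, 0.955 m below the top of the plate, so the centroid depth is h_c = 0.409 + 0.955 = 1.364 m.
A = π(0.955)² = 2.86521 m².
Resultant F = γ·h_c·A = 10.05525 × 1.364 × 2.86521 = 39.2974 kN.
I_c = πr⁴/4 = π × 0.955⁴/4 = 0.653286 m⁴.
Centre of pressure: y_p = y_c + I_c/(y_c·A) = 1.364 + 0.653286/(1.364 × 2.86521) = 1.364 + 0.16716 = 1.53116 m along the plane.
The resultant acts 0.955 + 0.16716 = 1.12216 m (along the plate) below the hinge at the top edge, so the moment about the hinge is M = F × 1.12216 = 39.2974 × 1.12216 = 44.098 kN·m.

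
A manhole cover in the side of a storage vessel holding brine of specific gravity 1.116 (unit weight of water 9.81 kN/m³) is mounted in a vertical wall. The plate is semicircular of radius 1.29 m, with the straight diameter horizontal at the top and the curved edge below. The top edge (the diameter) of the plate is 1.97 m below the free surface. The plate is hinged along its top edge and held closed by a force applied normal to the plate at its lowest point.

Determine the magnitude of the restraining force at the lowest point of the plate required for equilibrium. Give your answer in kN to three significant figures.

γ = 1.116 × 9.81 = 10.94796 kN/m³.
The centroid of a semicircle lies 4r/(3π) = 0.547493 m from the diameter, here below the top edge, so the centroid depth is h_c = 1.97 + 0.547493 = 2.51749 m.
A = πr²/2 = π × 1.29²/2 = 2.61396 m².
Resultant F = γ·h_c·A = 10.94796 × 2.51749 × 2.61396 = 72.0443 kN.
I_c = (π/8 − 8/(9π))·r⁴ = 0.109757 × 1.29⁴ = 0.303942 m⁴.
Centre of pressure: y_p = y_c + I_c/(y_c·A) = 2.51749 + 0.303942/(2.51749 × 2.61396) = 2.51749 + 0.0461875 = 2.56368 m along the plane.
The resultant acts 0.547493 + 0.0461875 = 0.593681 m (along the plate) below the hinge at the top edge, so the moment about the hinge is M = F × 0.593681 = 72.0443 × 0.593681 = 42.7713 kN·m.
A normal force at the bottom, 1.29 m from the hinge, must supply this moment: P = 42.7713/1.29 = 33.156 kN.

P ≈ 33.2 kN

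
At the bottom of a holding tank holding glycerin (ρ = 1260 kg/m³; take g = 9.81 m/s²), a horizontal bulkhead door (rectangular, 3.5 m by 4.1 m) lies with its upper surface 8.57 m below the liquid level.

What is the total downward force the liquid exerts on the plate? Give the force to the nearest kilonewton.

γ = ρg = 1260 × 9.81 / 1000 = 12.3606 kN/m³.
The plate is horizontal, so pressure is uniform at p = γ·h = 12.3606 × 8.57 = 105.93 kN/m².
A = 3.5 × 4.1 = 14.35 m².
F = p·A = 105.93 × 14.35 = 1520.1 kN.

F ≈ 1520 kN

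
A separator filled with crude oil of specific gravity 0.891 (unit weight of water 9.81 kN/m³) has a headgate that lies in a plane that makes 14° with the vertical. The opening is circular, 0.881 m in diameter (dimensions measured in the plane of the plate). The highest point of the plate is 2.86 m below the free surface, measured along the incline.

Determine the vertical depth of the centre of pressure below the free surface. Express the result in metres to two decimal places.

γ = 0.891 × 9.81 = 8.74071 kN/m³.
The plate makes 14° with the vertical, i.e. θ = 90° − 14° = 76° to the horizontal. Measuring y along the incline from the free-surface line, vertical depth h = y·sinθ with sinθ = 0.970296.
The centroid is at the centre, 0.4405 m below the top of the plate, so y_c = 2.86 + 0.4405 = 3.3005 m and h_c = 3.3005 × 0.970296 = 3.20246 m.
A = π(0.4405)² = 0.609595 m².
Resultant F = γ·h_c·A = 8.74071 × 3.20246 × 0.609595 = 17.0636 kN.
I_c = πr⁴/4 = π × 0.4405⁴/4 = 0.0295715 m⁴.
Centre of pressure: y_p = y_c + I_c/(y_c·A) = 3.3005 + 0.0295715/(3.3005 × 0.609595) = 3.3005 + 0.0146978 = 3.3152 m along the plane.
Vertically, h_p = y_p·sinθ = 3.3152 × 0.970296 = 3.21673 m.

h_p = 3.22 m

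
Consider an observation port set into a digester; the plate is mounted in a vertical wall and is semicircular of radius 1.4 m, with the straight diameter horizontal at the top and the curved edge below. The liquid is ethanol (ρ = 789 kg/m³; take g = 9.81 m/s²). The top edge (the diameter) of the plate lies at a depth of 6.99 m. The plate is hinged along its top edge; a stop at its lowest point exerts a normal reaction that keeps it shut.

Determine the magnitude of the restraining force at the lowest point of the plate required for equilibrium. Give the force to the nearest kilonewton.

γ = ρg = 789 × 9.81 / 1000 = 7.74009 kN/m³.
The centroid of a semicircle lies 4r/(3π) = 0.594178 m from the diameter, here below the top edge, so the centroid depth is h_c = 6.99 + 0.594178 = 7.58418 m.
A = πr²/2 = π × 1.4²/2 = 3.07876 m².
Resultant F = γ·h_c·A = 7.74009 × 7.58418 × 3.07876 = 180.73 kN.
I_c = (π/8 − 8/(9π))·r⁴ = 0.109757 × 1.4⁴ = 0.421642 m⁴.
Centre of pressure: y_p = y_c + I_c/(y_c·A) = 7.58418 + 0.421642/(7.58418 × 3.07876) = 7.58418 + 0.0180576 = 7.60224 m along the plane.
The resultant acts 0.594178 + 0.0180576 = 0.612236 m (along the plate) below the hinge at the top edge, so the moment about the hinge is M = F × 0.612236 = 180.73 × 0.612236 = 110.649 kN·m.
A normal force at the bottom, 1.4 m from the hinge, must supply this moment: P = 110.649/1.4 = 79.035 kN.

P ≈ 79 kN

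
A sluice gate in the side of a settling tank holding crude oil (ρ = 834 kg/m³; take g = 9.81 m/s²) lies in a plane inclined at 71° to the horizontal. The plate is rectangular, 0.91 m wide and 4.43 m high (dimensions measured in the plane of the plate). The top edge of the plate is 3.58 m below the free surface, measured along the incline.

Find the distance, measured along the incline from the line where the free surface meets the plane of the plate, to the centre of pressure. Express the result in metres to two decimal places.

y_p = 6.08 m

γ = ρg = 834 × 9.81 / 1000 = 8.18154 kN/m³.
Let θ = 71° be the plate's angle to the horizontal; measure y along the incline from where the plane meets the free surface. Vertical depth h = y·sinθ with sinθ = 0.945519.
The centroid lies 4.43/2 = 2.215 m below the top edge, so y_c = 3.58 + 2.215 = 5.795 m and h_c = 5.795 × 0.945519 = 5.47928 m.
A = 0.91 × 4.43 = 4.0313 m².
Resultant F = γ·h_c·A = 8.18154 × 5.47928 × 4.0313 = 180.719 kN.
I_c = b·h³/12 = 0.91 × 4.43³/12 = 6.59282 m⁴.
Centre of pressure: y_p = y_c + I_c/(y_c·A) = 5.795 + 6.59282/(5.795 × 4.0313) = 5.795 + 0.28221 = 6.07721 m along the plane.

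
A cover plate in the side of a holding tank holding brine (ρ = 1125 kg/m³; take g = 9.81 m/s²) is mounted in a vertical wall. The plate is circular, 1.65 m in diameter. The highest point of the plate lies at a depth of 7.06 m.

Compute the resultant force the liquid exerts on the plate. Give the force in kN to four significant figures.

F ≈ 186.1 kN

γ = ρg = 1125 × 9.81 / 1000 = 11.03625 kN/m³.
The centroid is at the centre, 0.825 m below the top of the plate, so the centroid depth is h_c = 7.06 + 0.825 = 7.885 m.
A = π(0.825)² = 2.13825 m².
Resultant F = γ·h_c·A = 11.03625 × 7.885 × 2.13825 = 186.072 kN.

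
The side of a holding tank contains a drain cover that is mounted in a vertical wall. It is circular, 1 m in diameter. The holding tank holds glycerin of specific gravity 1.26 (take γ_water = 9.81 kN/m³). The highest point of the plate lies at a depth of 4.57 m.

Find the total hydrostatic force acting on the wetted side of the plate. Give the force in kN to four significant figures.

γ = 1.26 × 9.81 = 12.3606 kN/m³.
The centroid is at the centre, 0.5 m below the top of the plate, so the centroid depth is h_c = 4.57 + 0.5 = 5.07 m.
A = π(0.5)² = 0.785398 m².
Resultant F = γ·h_c·A = 12.3606 × 5.07 × 0.785398 = 49.2195 kN.

F ≈ 49.22 kN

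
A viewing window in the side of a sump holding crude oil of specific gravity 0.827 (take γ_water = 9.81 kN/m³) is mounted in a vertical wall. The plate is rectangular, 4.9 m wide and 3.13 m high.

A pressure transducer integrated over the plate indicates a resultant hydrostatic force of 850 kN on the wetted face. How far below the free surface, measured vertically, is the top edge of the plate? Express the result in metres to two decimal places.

d_top ≈ 5.27 m

γ = 0.827 × 9.81 = 8.11287 kN/m³.
A = 4.9 × 3.13 = 15.337 m².
From F = γ·h_c·A, the centroid depth is h_c = 850/(8.11287 × 15.337) = 6.83131 m.
The centroid lies 3.13/2 = 1.565 m below the top edge, so the top edge sits at h_top = 6.83131 − 1.565 = 5.26631 m below the surface.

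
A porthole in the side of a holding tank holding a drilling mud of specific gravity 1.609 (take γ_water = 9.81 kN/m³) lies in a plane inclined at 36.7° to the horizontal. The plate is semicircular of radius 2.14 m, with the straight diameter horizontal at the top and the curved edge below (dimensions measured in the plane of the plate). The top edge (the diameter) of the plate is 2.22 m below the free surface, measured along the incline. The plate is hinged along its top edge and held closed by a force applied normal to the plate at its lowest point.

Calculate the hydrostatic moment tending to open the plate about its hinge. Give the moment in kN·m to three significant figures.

γ = 1.609 × 9.81 = 15.78429 kN/m³.
Let θ = 36.7° be the plate's angle to the horizontal; measure y along the incline from where the plane meets the free surface. Vertical depth h = y·sinθ with sinθ = 0.597625.
The centroid of a semicircle lies 4r/(3π) = 0.908244 m from the diameter, here below the top edge, so y_c = 2.22 + 0.908244 = 3.12824 m and h_c = 3.12824 × 0.597625 = 1.86951 m.
A = πr²/2 = π × 2.14²/2 = 7.19362 m².
Resultant F = γ·h_c·A = 15.78429 × 1.86951 × 7.19362 = 212.276 kN.
I_c = (π/8 − 8/(9π))·r⁴ = 0.109757 × 2.14⁴ = 2.3019 m⁴.
Centre of pressure: y_p = y_c + I_c/(y_c·A) = 3.12824 + 2.3019/(3.12824 × 7.19362) = 3.12824 + 0.102291 = 3.23053 m along the plane.
The resultant acts 0.908244 + 0.102291 = 1.01053 m (along the plate) below the hinge at the top edge, so the moment about the hinge is M = F × 1.01053 = 212.276 × 1.01053 = 214.511 kN·m.

M ≈ 215 kN·m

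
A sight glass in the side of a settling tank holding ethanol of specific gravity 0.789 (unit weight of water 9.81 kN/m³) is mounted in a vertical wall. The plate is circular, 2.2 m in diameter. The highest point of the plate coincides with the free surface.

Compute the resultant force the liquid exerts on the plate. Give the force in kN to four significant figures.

F ≈ 32.36 kN

γ = 0.789 × 9.81 = 7.74009 kN/m³.
The centroid is at the centre, 1.1 m below the top of the plate, so the centroid depth is h_c = 1.1 m.
A = π(1.1)² = 3.80133 m².
Resultant F = γ·h_c·A = 7.74009 × 1.1 × 3.80133 = 32.3649 kN.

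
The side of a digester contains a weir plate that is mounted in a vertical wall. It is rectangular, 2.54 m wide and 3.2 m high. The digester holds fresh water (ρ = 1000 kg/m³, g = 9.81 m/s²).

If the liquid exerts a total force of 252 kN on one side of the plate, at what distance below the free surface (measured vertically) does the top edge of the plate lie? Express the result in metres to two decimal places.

d_top ≈ 1.56 m

γ = ρg = 1000 × 9.81 = 9810 N/m³ = 9.81 kN/m³.
A = 2.54 × 3.2 = 8.128 m².
From F = γ·h_c·A, the centroid depth is h_c = 252/(9.81 × 8.128) = 3.16044 m.
The centroid lies 3.2/2 = 1.6 m below the top edge, so the top edge sits at h_top = 3.16044 − 1.6 = 1.56044 m below the surface.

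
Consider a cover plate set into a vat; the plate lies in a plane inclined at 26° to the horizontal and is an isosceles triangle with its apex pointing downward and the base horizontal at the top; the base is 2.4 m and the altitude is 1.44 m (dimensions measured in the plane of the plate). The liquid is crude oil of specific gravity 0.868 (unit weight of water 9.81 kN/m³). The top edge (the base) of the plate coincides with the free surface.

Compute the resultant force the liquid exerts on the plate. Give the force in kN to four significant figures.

γ = 0.868 × 9.81 = 8.51508 kN/m³.
Let θ = 26° be the plate's angle to the horizontal; measure y along the incline from where the plane meets the free surface. Vertical depth h = y·sinθ with sinθ = 0.438371.
With the apex down, the centroid sits h/3 = 1.44/3 = 0.48 m below the base (the top edge), so y_c = 0.48 m and h_c = 0.48 × 0.438371 = 0.210418 m.
A = ½ × 2.4 × 1.44 = 1.728 m².
Resultant F = γ·h_c·A = 8.51508 × 0.210418 × 1.728 = 3.0961 kN.

F ≈ 3.096 kN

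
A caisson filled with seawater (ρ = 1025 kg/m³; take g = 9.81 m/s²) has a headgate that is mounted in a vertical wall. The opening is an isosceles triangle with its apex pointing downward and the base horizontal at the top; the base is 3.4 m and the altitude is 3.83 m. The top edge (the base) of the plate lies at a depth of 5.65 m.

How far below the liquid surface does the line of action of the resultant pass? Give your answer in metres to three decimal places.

γ = ρg = 1025 × 9.81 / 1000 = 10.05525 kN/m³.
With the apex down, the centroid sits h/3 = 3.83/3 = 1.27667 m below the base (the top edge), so the centroid depth is h_c = 5.65 + 1.27667 = 6.92667 m.
A = ½ × 3.4 × 3.83 = 6.511 m².
Resultant F = γ·h_c·A = 10.05525 × 6.92667 × 6.511 = 453.487 kN.
I_c = b·h³/36 = 3.4 × 3.83³/36 = 5.30607 m⁴.
Centre of pressure: y_p = y_c + I_c/(y_c·A) = 6.92667 + 5.30607/(6.92667 × 6.511) = 6.92667 + 0.117652 = 7.04432 m along the plane.

h_p = 7.044 m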